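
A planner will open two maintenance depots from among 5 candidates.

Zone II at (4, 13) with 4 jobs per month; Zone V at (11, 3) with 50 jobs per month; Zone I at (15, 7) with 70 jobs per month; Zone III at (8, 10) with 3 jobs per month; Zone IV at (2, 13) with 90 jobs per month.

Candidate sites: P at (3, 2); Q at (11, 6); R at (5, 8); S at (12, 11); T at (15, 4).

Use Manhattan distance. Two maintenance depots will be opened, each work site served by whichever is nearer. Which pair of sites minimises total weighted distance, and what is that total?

Evaluate every pair (each demand assigned to the nearer of the two):
  {R, T}: total = 1219
  {Q, R}: total = 1259
  {S, T}: total = 1595
  {P, T}: total = 1627
  {Q, S}: total = 1635
  {P, Q}: total = 1649
  {R, S}: total = 1699
  {Q, T}: total = 1877
  {P, R}: total = 1979
  {P, S}: total = 2075
Best pair: {R, T} with total 1219.

{R, T}, total 1219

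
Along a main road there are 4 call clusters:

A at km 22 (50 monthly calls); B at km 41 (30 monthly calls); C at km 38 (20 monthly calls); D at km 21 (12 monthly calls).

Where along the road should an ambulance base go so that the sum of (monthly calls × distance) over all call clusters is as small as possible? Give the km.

x = 22

For a sum of weighted absolute distances on a line, the optimum is the weighted median (not the mean). Total weight W = 112; half-weight = 56.
Sort by position and accumulate weight:
  km 21 (D, w=12) → cum 12
  km 22 (A, w=50) → cum 62  ≥ 56 → median here
  km 38 (C, w=20) → cum 82
  km 41 (B, w=30) → cum 112
Optimal location: km 22.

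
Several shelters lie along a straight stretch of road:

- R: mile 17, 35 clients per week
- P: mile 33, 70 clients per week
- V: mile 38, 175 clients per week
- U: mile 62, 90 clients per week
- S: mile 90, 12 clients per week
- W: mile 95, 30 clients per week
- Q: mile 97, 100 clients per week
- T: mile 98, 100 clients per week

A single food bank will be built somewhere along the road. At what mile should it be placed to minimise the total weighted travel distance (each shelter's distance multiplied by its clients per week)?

x = 62

For a sum of weighted absolute distances on a line, the optimum is the weighted median (not the mean). Total weight W = 612; half-weight = 306.
Sort by position and accumulate weight:
  mile 17 (R, w=35) → cum 35
  mile 33 (P, w=70) → cum 105
  mile 38 (V, w=175) → cum 280
  mile 62 (U, w=90) → cum 370  ≥ 306 → median here
  mile 90 (S, w=12) → cum 382
  mile 95 (W, w=30) → cum 412
  mile 97 (Q, w=100) → cum 512
  mile 98 (T, w=100) → cum 612
Optimal location: mile 62.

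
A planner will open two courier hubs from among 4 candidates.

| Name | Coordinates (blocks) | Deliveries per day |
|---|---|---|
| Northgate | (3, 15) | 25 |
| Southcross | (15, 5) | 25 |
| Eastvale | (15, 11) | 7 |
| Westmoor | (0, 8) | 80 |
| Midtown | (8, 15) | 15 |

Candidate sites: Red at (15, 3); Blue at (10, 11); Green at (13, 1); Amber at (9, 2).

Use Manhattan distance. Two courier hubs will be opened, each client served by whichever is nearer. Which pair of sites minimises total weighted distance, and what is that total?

{Red, Blue}, total 1490

Evaluate every pair (each demand assigned to the nearer of the two):
  {Red, Blue}: total = 1490
  {Blue, Green}: total = 1590
  {Blue, Amber}: total = 1665
  {Red, Amber}: total = 1991
  {Green, Amber}: total = 2119
  {Red, Green}: total = 2591
Best pair: {Red, Blue} with total 1490.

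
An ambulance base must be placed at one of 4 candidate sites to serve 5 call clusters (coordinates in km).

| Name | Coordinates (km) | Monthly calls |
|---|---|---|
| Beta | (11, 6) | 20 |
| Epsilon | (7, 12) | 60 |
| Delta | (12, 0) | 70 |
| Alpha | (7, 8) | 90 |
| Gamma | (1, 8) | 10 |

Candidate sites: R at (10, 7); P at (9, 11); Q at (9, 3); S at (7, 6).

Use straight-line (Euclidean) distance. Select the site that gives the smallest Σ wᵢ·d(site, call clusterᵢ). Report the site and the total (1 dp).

Total weighted distance at each candidate:
  R (10, 7): total = 1262.9
  P (9, 11): total = 1449.9
  Q (9, 3): total = 1501.3
  S (7, 6): total = 1230.0
Minimum is at S with total 1230.0 km.

S, total 1230.0 km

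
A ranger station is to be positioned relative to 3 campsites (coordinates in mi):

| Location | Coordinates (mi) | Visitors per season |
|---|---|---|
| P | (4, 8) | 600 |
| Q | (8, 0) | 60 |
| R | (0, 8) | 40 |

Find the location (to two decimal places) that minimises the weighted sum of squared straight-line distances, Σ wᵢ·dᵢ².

The minimiser of Σwᵢ‖p−pᵢ‖² is the weighted centroid p* = (Σwᵢpᵢ)/(Σwᵢ).
Σwᵢ = 700.
Σwᵢxᵢ = 600·4 + 60·8 + 40·0 = 2880.
Σwᵢyᵢ = 600·8 + 60·0 + 40·8 = 5120.
x* = 2880/700 = 4.11, y* = 5120/700 = 7.31.

(4.11, 7.31)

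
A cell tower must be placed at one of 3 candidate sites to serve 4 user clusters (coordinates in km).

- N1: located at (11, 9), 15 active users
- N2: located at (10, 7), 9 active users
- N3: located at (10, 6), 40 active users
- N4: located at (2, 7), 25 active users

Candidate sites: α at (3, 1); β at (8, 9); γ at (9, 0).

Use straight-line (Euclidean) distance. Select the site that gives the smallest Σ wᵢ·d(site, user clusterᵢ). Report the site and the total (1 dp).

β, total 372.8 km

Total weighted distance at each candidate:
  α (3, 1): total = 748.8
  β (8, 9): total = 372.8
  γ (9, 0): total = 692.7
Minimum is at β with total 372.8 km.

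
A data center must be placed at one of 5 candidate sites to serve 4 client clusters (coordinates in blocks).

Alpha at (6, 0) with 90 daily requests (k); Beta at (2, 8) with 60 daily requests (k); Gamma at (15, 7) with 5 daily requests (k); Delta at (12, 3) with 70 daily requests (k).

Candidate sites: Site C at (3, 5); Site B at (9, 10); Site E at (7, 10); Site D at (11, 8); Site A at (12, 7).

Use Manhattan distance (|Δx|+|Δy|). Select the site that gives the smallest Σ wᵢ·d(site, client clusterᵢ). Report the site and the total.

Site C, total 1800 blocks

Total weighted distance at each candidate:
  Site C (3, 5): total = 1800
  Site B (9, 10): total = 2455
  Site E (7, 10): total = 2305
  Site D (11, 8): total = 2155
  Site A (12, 7): total = 2125
Minimum is at Site C with total 1800 blocks.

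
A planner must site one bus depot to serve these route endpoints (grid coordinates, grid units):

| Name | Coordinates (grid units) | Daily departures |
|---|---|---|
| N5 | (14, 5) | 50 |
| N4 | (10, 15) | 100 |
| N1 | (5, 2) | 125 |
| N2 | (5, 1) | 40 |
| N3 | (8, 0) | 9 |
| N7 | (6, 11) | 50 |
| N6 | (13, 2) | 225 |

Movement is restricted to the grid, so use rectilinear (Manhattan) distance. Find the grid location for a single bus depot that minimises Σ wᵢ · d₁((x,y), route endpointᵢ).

(10, 2)

Manhattan distance separates: Σwᵢ(|x−xᵢ|+|y−yᵢ|) = Σwᵢ|x−xᵢ| + Σwᵢ|y−yᵢ|, so x and y are optimised independently as 1-D weighted medians.
Total weight W = 599; half = 299.5.
x-coordinate, sorted with cumulative weight:
  x=5 (N1, w=125) cum 125
  x=5 (N2, w=40) cum 165
  x=6 (N7, w=50) cum 215
  x=8 (N3, w=9) cum 224
  x=10 (N4, w=100) cum 324  ← median
  x=13 (N6, w=225) cum 549
  x=14 (N5, w=50) cum 599
⇒ x* = 10
y-coordinate, sorted with cumulative weight:
  y=0 (N3, w=9) cum 9
  y=1 (N2, w=40) cum 49
  y=2 (N1, w=125) cum 174
  y=2 (N6, w=225) cum 399  ← median
  y=5 (N5, w=50) cum 449
  y=11 (N7, w=50) cum 499
  y=15 (N4, w=100) cum 599
⇒ y* = 2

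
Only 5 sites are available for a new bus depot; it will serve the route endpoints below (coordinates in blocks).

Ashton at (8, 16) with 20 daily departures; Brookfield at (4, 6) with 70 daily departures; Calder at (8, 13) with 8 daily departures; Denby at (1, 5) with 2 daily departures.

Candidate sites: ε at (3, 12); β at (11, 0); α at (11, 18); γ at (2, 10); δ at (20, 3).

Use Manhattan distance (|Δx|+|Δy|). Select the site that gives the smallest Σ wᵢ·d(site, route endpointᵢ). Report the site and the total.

ε, total 736 blocks

Total weighted distance at each candidate:
  ε (3, 12): total = 736
  β (11, 0): total = 1448
  α (11, 18): total = 1540
  γ (2, 10): total = 744
  δ (20, 3): total = 2048
Minimum is at ε with total 736 blocks.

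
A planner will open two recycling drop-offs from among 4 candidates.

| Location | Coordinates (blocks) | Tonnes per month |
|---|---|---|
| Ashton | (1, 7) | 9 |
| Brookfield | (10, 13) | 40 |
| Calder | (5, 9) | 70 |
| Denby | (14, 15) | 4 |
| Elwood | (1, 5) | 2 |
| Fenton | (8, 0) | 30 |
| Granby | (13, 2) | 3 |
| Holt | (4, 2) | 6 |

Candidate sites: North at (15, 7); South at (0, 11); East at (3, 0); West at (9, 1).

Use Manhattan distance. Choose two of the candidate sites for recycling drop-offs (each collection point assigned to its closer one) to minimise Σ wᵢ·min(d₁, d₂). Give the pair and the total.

Evaluate every pair (each demand assigned to the nearer of the two):
  {South, West}: total = 1212
  {South, East}: total = 1305
  {North, East}: total = 1530
  {North, South}: total = 1544
  {East, West}: total = 1554
  {North, West}: total = 1577
Best pair: {South, West} with total 1212.

{South, West}, total 1212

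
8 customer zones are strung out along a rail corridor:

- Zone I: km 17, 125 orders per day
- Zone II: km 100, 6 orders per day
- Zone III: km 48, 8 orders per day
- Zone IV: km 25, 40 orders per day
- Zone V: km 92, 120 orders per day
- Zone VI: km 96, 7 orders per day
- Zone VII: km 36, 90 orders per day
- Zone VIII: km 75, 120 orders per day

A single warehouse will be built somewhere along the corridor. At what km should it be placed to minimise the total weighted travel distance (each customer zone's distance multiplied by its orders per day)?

For a sum of weighted absolute distances on a line, the optimum is the weighted median (not the mean). Total weight W = 516; half-weight = 258.
Sort by position and accumulate weight:
  km 17 (Zone I, w=125) → cum 125
  km 25 (Zone IV, w=40) → cum 165
  km 36 (Zone VII, w=90) → cum 255
  km 48 (Zone III, w=8) → cum 263  ≥ 258 → median here
  km 75 (Zone VIII, w=120) → cum 383
  km 92 (Zone V, w=120) → cum 503
  km 96 (Zone VI, w=7) → cum 510
  km 100 (Zone II, w=6) → cum 516
Optimal location: km 48.

x = 48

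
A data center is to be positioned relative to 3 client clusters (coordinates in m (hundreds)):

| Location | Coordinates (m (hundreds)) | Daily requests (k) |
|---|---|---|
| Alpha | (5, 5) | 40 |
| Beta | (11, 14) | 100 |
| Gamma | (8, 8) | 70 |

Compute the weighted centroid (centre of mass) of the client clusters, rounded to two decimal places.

(8.86, 10.29)

The minimiser of Σwᵢ‖p−pᵢ‖² is the weighted centroid p* = (Σwᵢpᵢ)/(Σwᵢ).
Σwᵢ = 210.
Σwᵢxᵢ = 40·5 + 100·11 + 70·8 = 1860.
Σwᵢyᵢ = 40·5 + 100·14 + 70·8 = 2160.
x* = 1860/210 = 8.86, y* = 2160/210 = 10.29.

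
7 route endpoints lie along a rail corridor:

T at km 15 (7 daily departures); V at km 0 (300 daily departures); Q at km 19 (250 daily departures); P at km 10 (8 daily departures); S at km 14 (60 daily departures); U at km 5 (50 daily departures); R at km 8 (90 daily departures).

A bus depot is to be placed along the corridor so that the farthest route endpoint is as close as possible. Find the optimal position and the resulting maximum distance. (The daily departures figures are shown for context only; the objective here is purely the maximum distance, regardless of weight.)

The 1-center on a line is the midpoint of the two extreme points: leftmost at 0, rightmost at 19.
Optimal location = (0 + 19)/2 = 9.5; maximum distance = (19 − 0)/2 = 9.5.

location 9.5, max distance 9.5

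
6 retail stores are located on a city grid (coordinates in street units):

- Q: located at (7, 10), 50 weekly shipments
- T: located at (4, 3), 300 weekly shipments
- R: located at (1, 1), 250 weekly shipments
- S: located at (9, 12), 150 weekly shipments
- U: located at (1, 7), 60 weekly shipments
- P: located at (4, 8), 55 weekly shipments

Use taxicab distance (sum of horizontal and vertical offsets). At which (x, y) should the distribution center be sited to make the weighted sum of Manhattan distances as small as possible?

(4, 3)

Manhattan distance separates: Σwᵢ(|x−xᵢ|+|y−yᵢ|) = Σwᵢ|x−xᵢ| + Σwᵢ|y−yᵢ|, so x and y are optimised independently as 1-D weighted medians.
Total weight W = 865; half = 432.5.
x-coordinate, sorted with cumulative weight:
  x=1 (R, w=250) cum 250
  x=1 (U, w=60) cum 310
  x=4 (T, w=300) cum 610  ← median
  x=4 (P, w=55) cum 665
  x=7 (Q, w=50) cum 715
  x=9 (S, w=150) cum 865
⇒ x* = 4
y-coordinate, sorted with cumulative weight:
  y=1 (R, w=250) cum 250
  y=3 (T, w=300) cum 550  ← median
  y=7 (U, w=60) cum 610
  y=8 (P, w=55) cum 665
  y=10 (Q, w=50) cum 715
  y=12 (S, w=150) cum 865
⇒ y* = 3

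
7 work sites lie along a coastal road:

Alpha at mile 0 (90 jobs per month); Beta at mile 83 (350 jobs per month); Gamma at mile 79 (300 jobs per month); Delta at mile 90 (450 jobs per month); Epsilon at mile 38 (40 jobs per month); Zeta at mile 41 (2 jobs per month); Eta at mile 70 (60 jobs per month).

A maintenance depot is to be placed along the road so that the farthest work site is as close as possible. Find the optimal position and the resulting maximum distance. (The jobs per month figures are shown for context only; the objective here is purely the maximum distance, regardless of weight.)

location 45, max distance 45

The 1-center on a line is the midpoint of the two extreme points: leftmost at 0, rightmost at 90.
Optimal location = (0 + 90)/2 = 45; maximum distance = (90 − 0)/2 = 45.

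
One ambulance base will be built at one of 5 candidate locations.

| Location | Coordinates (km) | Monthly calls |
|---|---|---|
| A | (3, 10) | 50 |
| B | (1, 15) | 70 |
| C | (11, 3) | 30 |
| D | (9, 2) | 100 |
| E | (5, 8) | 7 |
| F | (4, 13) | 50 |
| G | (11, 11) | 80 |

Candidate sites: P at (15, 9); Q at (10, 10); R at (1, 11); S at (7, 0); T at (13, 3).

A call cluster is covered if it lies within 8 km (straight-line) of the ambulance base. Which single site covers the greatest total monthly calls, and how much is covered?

Q, covering 217

Coverage radius r = 8 km; a point is covered iff (Δx)²+(Δy)² ≤ 8² = 64.
  P (15, 9): covers {C, G} → 110
  Q (10, 10): covers {A, C, E, F, G} → 217
  R (1, 11): covers {A, B, E, F} → 177
  S (7, 0): covers {C, D} → 130
  T (13, 3): covers {C, D} → 130
Maximum coverage at Q: 217 monthly calls.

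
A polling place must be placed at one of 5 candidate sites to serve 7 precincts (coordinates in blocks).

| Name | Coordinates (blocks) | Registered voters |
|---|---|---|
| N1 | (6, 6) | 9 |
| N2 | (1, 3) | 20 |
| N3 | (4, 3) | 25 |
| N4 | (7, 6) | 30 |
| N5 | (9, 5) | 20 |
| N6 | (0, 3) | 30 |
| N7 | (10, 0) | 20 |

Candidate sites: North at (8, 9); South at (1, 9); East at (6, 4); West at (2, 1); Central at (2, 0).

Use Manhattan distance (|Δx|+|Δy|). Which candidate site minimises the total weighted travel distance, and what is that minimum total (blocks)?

East, total 753 blocks

Total weighted distance at each candidate:
  North (8, 9): total = 1415
  South (1, 9): total = 1497
  East (6, 4): total = 753
  West (2, 1): total = 1061
  Central (2, 0): total = 1175
Minimum is at East with total 753 blocks.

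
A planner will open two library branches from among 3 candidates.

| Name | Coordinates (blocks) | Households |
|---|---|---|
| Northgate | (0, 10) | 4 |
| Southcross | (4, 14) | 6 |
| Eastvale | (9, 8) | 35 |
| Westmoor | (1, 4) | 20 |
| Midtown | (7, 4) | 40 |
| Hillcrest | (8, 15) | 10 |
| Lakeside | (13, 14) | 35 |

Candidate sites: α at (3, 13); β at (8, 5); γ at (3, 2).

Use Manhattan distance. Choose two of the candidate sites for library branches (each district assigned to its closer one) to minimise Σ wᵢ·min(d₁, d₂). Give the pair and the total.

{α, β}, total 871

Evaluate every pair (each demand assigned to the nearer of the two):
  {α, β}: total = 871
  {β, γ}: total = 1012
  {α, γ}: total = 1196
Best pair: {α, β} with total 871.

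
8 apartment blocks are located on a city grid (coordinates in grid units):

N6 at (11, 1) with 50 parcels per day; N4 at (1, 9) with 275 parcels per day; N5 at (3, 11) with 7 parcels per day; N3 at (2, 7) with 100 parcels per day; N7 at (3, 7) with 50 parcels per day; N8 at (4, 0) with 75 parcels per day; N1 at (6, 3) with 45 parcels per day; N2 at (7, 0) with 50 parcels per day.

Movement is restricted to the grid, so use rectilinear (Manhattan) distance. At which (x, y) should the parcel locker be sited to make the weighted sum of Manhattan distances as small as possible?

Manhattan distance separates: Σwᵢ(|x−xᵢ|+|y−yᵢ|) = Σwᵢ|x−xᵢ| + Σwᵢ|y−yᵢ|, so x and y are optimised independently as 1-D weighted medians.
Total weight W = 652; half = 326.
x-coordinate, sorted with cumulative weight:
  x=1 (N4, w=275) cum 275
  x=2 (N3, w=100) cum 375  ← median
  x=3 (N5, w=7) cum 382
  x=3 (N7, w=50) cum 432
  x=4 (N8, w=75) cum 507
  x=6 (N1, w=45) cum 552
  x=7 (N2, w=50) cum 602
  x=11 (N6, w=50) cum 652
⇒ x* = 2
y-coordinate, sorted with cumulative weight:
  y=0 (N8, w=75) cum 75
  y=0 (N2, w=50) cum 125
  y=1 (N6, w=50) cum 175
  y=3 (N1, w=45) cum 220
  y=7 (N3, w=100) cum 320
  y=7 (N7, w=50) cum 370  ← median
  y=9 (N4, w=275) cum 645
  y=11 (N5, w=7) cum 652
⇒ y* = 7

(2, 7)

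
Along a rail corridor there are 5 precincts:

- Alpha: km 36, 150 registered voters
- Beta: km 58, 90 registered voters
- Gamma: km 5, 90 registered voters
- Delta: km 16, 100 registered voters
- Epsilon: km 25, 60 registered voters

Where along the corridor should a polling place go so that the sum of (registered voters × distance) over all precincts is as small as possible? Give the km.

For a sum of weighted absolute distances on a line, the optimum is the weighted median (not the mean). Total weight W = 490; half-weight = 245.
Sort by position and accumulate weight:
  km 5 (Gamma, w=90) → cum 90
  km 16 (Delta, w=100) → cum 190
  km 25 (Epsilon, w=60) → cum 250  ≥ 245 → median here
  km 36 (Alpha, w=150) → cum 400
  km 58 (Beta, w=90) → cum 490
Optimal location: km 25.

x = 25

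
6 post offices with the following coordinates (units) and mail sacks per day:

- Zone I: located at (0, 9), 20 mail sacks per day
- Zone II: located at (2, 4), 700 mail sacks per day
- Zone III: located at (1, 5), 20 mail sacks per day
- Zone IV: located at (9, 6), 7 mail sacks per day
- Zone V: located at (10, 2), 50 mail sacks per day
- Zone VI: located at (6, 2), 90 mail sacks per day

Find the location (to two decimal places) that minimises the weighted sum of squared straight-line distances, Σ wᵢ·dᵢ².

The minimiser of Σwᵢ‖p−pᵢ‖² is the weighted centroid p* = (Σwᵢpᵢ)/(Σwᵢ).
Σwᵢ = 887.
Σwᵢxᵢ = 20·0 + 700·2 + 20·1 + 7·9 + 50·10 + 90·6 = 2523.
Σwᵢyᵢ = 20·9 + 700·4 + 20·5 + 7·6 + 50·2 + 90·2 = 3402.
x* = 2523/887 = 2.84, y* = 3402/887 = 3.84.

(2.84, 3.84)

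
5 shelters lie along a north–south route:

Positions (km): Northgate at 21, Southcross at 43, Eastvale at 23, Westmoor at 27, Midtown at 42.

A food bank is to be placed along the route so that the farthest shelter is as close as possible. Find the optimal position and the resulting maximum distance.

location 32, max distance 11

The 1-center on a line is the midpoint of the two extreme points: leftmost at 21, rightmost at 43.
Optimal location = (21 + 43)/2 = 32; maximum distance = (43 − 21)/2 = 11.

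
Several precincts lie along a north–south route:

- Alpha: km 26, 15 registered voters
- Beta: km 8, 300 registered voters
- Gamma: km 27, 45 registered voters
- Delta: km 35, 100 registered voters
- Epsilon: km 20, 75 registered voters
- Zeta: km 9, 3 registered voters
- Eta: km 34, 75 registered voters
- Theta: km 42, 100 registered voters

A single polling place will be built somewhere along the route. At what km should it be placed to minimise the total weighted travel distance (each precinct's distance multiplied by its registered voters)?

For a sum of weighted absolute distances on a line, the optimum is the weighted median (not the mean). Total weight W = 713; half-weight = 356.5.
Sort by position and accumulate weight:
  km 8 (Beta, w=300) → cum 300
  km 9 (Zeta, w=3) → cum 303
  km 20 (Epsilon, w=75) → cum 378  ≥ 356.5 → median here
  km 26 (Alpha, w=15) → cum 393
  km 27 (Gamma, w=45) → cum 438
  km 34 (Eta, w=75) → cum 513
  km 35 (Delta, w=100) → cum 613
  km 42 (Theta, w=100) → cum 713
Optimal location: km 20.

x = 20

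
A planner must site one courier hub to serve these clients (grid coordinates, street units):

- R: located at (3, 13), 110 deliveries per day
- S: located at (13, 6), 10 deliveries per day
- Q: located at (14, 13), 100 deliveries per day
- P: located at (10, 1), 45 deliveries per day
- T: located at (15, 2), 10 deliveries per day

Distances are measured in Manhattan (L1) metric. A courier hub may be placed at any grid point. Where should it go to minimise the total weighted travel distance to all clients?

Manhattan distance separates: Σwᵢ(|x−xᵢ|+|y−yᵢ|) = Σwᵢ|x−xᵢ| + Σwᵢ|y−yᵢ|, so x and y are optimised independently as 1-D weighted medians.
Total weight W = 275; half = 137.5.
x-coordinate, sorted with cumulative weight:
  x=3 (R, w=110) cum 110
  x=10 (P, w=45) cum 155  ← median
  x=13 (S, w=10) cum 165
  x=14 (Q, w=100) cum 265
  x=15 (T, w=10) cum 275
⇒ x* = 10
y-coordinate, sorted with cumulative weight:
  y=1 (P, w=45) cum 45
  y=2 (T, w=10) cum 55
  y=6 (S, w=10) cum 65
  y=13 (R, w=110) cum 175  ← median
  y=13 (Q, w=100) cum 275
⇒ y* = 13

(10, 13)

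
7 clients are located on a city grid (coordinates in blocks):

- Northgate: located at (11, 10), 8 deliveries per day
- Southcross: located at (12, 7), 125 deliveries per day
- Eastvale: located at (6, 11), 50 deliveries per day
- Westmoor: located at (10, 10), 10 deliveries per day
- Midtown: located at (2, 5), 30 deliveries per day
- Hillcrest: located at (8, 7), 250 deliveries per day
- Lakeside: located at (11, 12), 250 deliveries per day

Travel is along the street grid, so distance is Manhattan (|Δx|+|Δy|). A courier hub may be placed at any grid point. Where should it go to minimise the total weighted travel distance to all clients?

(11, 7)

Manhattan distance separates: Σwᵢ(|x−xᵢ|+|y−yᵢ|) = Σwᵢ|x−xᵢ| + Σwᵢ|y−yᵢ|, so x and y are optimised independently as 1-D weighted medians.
Total weight W = 723; half = 361.5.
x-coordinate, sorted with cumulative weight:
  x=2 (Midtown, w=30) cum 30
  x=6 (Eastvale, w=50) cum 80
  x=8 (Hillcrest, w=250) cum 330
  x=10 (Westmoor, w=10) cum 340
  x=11 (Northgate, w=8) cum 348
  x=11 (Lakeside, w=250) cum 598  ← median
  x=12 (Southcross, w=125) cum 723
⇒ x* = 11
y-coordinate, sorted with cumulative weight:
  y=5 (Midtown, w=30) cum 30
  y=7 (Southcross, w=125) cum 155
  y=7 (Hillcrest, w=250) cum 405  ← median
  y=10 (Northgate, w=8) cum 413
  y=10 (Westmoor, w=10) cum 423
  y=11 (Eastvale, w=50) cum 473
  y=12 (Lakeside, w=250) cum 723
⇒ y* = 7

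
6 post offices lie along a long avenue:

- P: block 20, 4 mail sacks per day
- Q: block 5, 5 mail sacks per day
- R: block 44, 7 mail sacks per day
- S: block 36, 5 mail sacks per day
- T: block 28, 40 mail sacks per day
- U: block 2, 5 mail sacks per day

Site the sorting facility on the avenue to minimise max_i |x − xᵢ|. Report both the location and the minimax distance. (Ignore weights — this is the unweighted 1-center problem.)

The 1-center on a line is the midpoint of the two extreme points: leftmost at 2, rightmost at 44.
Optimal location = (2 + 44)/2 = 23; maximum distance = (44 − 2)/2 = 21.

location 23, max distance 21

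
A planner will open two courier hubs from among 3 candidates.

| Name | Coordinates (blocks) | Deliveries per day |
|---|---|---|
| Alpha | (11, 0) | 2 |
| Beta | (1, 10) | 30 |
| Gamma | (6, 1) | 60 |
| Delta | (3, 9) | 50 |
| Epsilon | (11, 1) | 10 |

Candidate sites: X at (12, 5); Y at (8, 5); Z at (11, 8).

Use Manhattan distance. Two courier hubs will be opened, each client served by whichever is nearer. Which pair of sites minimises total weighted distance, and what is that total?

Evaluate every pair (each demand assigned to the nearer of the two):
  {X, Y}: total = 1232
  {Y, Z}: total = 1256
  {X, Z}: total = 1472
Best pair: {X, Y} with total 1232.

{X, Y}, total 1232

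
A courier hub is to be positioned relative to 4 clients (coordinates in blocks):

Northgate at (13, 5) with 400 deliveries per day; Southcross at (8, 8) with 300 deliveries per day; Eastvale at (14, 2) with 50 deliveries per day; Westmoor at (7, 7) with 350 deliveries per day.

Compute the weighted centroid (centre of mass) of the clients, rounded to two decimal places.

(9.77, 6.32)

The minimiser of Σwᵢ‖p−pᵢ‖² is the weighted centroid p* = (Σwᵢpᵢ)/(Σwᵢ).
Σwᵢ = 1100.
Σwᵢxᵢ = 400·13 + 300·8 + 50·14 + 350·7 = 10750.
Σwᵢyᵢ = 400·5 + 300·8 + 50·2 + 350·7 = 6950.
x* = 10750/1100 = 9.77, y* = 6950/1100 = 6.32.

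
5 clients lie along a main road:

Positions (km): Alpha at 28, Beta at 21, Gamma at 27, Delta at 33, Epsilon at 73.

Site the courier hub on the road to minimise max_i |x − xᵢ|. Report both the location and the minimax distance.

location 47, max distance 26

The 1-center on a line is the midpoint of the two extreme points: leftmost at 21, rightmost at 73.
Optimal location = (21 + 73)/2 = 47; maximum distance = (73 − 21)/2 = 26.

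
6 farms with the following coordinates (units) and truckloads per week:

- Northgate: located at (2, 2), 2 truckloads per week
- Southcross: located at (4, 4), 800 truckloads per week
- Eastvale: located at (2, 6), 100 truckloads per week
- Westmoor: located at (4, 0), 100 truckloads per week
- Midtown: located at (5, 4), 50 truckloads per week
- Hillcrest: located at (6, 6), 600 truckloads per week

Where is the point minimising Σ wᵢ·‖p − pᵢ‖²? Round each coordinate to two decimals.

The minimiser of Σwᵢ‖p−pᵢ‖² is the weighted centroid p* = (Σwᵢpᵢ)/(Σwᵢ).
Σwᵢ = 1652.
Σwᵢxᵢ = 2·2 + 800·4 + 100·2 + 100·4 + 50·5 + 600·6 = 7654.
Σwᵢyᵢ = 2·2 + 800·4 + 100·6 + 100·0 + 50·4 + 600·6 = 7604.
x* = 7654/1652 = 4.63, y* = 7604/1652 = 4.60.

(4.63, 4.60)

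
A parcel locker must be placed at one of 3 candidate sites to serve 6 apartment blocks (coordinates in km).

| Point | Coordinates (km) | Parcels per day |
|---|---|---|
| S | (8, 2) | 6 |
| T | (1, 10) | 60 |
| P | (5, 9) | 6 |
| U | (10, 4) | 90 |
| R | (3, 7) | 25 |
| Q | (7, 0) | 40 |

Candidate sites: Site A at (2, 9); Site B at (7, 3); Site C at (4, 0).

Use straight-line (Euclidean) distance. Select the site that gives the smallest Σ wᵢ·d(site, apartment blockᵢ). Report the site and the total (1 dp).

Site B, total 1145.6 km

Total weighted distance at each candidate:
  Site A (2, 9): total = 1475.0
  Site B (7, 3): total = 1145.6
  Site C (4, 0): total = 1653.4
Minimum is at Site B with total 1145.6 km.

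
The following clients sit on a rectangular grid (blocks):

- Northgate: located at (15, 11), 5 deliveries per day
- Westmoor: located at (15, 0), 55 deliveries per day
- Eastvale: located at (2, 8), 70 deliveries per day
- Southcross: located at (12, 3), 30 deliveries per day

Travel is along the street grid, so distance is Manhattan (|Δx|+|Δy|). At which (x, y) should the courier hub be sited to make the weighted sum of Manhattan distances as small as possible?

Manhattan distance separates: Σwᵢ(|x−xᵢ|+|y−yᵢ|) = Σwᵢ|x−xᵢ| + Σwᵢ|y−yᵢ|, so x and y are optimised independently as 1-D weighted medians.
Total weight W = 160; half = 80.
x-coordinate, sorted with cumulative weight:
  x=2 (Eastvale, w=70) cum 70
  x=12 (Southcross, w=30) cum 100  ← median
  x=15 (Northgate, w=5) cum 105
  x=15 (Westmoor, w=55) cum 160
⇒ x* = 12
y-coordinate, sorted with cumulative weight:
  y=0 (Westmoor, w=55) cum 55
  y=3 (Southcross, w=30) cum 85  ← median
  y=8 (Eastvale, w=70) cum 155
  y=11 (Northgate, w=5) cum 160
⇒ y* = 3

(12, 3)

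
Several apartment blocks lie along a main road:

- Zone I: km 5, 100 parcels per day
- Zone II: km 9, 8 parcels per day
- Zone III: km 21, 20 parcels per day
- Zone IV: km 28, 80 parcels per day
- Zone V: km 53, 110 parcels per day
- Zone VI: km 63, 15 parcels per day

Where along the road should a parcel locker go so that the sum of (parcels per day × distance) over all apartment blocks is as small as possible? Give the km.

For a sum of weighted absolute distances on a line, the optimum is the weighted median (not the mean). Total weight W = 333; half-weight = 166.5.
Sort by position and accumulate weight:
  km 5 (Zone I, w=100) → cum 100
  km 9 (Zone II, w=8) → cum 108
  km 21 (Zone III, w=20) → cum 128
  km 28 (Zone IV, w=80) → cum 208  ≥ 166.5 → median here
  km 53 (Zone V, w=110) → cum 318
  km 63 (Zone VI, w=15) → cum 333
Optimal location: km 28.

x = 28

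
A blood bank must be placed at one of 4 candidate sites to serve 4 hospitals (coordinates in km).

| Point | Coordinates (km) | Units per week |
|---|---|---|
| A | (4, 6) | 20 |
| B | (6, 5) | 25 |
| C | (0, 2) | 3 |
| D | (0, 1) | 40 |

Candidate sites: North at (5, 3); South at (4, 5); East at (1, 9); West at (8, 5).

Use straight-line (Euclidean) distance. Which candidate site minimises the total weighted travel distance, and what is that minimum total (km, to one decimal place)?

Total weighted distance at each candidate:
  North (5, 3): total = 349.9
  South (4, 5): total = 311.3
  East (1, 9): total = 588.6
  West (8, 5): total = 515.9
Minimum is at South with total 311.3 km.

South, total 311.3 km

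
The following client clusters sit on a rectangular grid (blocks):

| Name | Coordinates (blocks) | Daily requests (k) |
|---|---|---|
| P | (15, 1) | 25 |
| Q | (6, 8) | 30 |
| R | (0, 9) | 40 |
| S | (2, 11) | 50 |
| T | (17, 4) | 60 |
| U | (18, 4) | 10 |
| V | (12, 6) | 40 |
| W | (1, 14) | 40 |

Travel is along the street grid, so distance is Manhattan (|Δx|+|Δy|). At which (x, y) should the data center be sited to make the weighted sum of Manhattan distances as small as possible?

(6, 8)

Manhattan distance separates: Σwᵢ(|x−xᵢ|+|y−yᵢ|) = Σwᵢ|x−xᵢ| + Σwᵢ|y−yᵢ|, so x and y are optimised independently as 1-D weighted medians.
Total weight W = 295; half = 147.5.
x-coordinate, sorted with cumulative weight:
  x=0 (R, w=40) cum 40
  x=1 (W, w=40) cum 80
  x=2 (S, w=50) cum 130
  x=6 (Q, w=30) cum 160  ← median
  x=12 (V, w=40) cum 200
  x=15 (P, w=25) cum 225
  x=17 (T, w=60) cum 285
  x=18 (U, w=10) cum 295
⇒ x* = 6
y-coordinate, sorted with cumulative weight:
  y=1 (P, w=25) cum 25
  y=4 (T, w=60) cum 85
  y=4 (U, w=10) cum 95
  y=6 (V, w=40) cum 135
  y=8 (Q, w=30) cum 165  ← median
  y=9 (R, w=40) cum 205
  y=11 (S, w=50) cum 255
  y=14 (W, w=40) cum 295
⇒ y* = 8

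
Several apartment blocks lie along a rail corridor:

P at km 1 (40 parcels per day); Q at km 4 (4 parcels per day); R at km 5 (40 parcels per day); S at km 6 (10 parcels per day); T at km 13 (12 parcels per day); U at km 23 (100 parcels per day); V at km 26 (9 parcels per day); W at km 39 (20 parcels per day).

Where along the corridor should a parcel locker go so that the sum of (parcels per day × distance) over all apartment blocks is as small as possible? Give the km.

For a sum of weighted absolute distances on a line, the optimum is the weighted median (not the mean). Total weight W = 235; half-weight = 117.5.
Sort by position and accumulate weight:
  km 1 (P, w=40) → cum 40
  km 4 (Q, w=4) → cum 44
  km 5 (R, w=40) → cum 84
  km 6 (S, w=10) → cum 94
  km 13 (T, w=12) → cum 106
  km 23 (U, w=100) → cum 206  ≥ 117.5 → median here
  km 26 (V, w=9) → cum 215
  km 39 (W, w=20) → cum 235
Optimal location: km 23.

x = 23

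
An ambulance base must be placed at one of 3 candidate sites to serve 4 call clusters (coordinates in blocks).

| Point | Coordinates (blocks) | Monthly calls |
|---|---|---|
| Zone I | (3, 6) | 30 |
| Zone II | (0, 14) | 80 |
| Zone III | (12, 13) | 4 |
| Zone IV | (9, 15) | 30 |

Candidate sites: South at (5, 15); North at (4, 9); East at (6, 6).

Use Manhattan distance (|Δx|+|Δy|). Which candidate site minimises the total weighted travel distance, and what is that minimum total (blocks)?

South, total 966 blocks

Total weighted distance at each candidate:
  South (5, 15): total = 966
  North (4, 9): total = 1218
  East (6, 6): total = 1622
Minimum is at South with total 966 blocks.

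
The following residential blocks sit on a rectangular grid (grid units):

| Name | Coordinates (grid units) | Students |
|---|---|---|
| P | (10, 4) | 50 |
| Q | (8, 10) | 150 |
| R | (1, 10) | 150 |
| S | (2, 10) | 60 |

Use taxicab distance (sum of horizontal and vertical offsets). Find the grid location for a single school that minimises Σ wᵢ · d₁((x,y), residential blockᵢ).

Manhattan distance separates: Σwᵢ(|x−xᵢ|+|y−yᵢ|) = Σwᵢ|x−xᵢ| + Σwᵢ|y−yᵢ|, so x and y are optimised independently as 1-D weighted medians.
Total weight W = 410; half = 205.
x-coordinate, sorted with cumulative weight:
  x=1 (R, w=150) cum 150
  x=2 (S, w=60) cum 210  ← median
  x=8 (Q, w=150) cum 360
  x=10 (P, w=50) cum 410
⇒ x* = 2
y-coordinate, sorted with cumulative weight:
  y=4 (P, w=50) cum 50
  y=10 (Q, w=150) cum 200
  y=10 (R, w=150) cum 350  ← median
  y=10 (S, w=60) cum 410
⇒ y* = 10

(2, 10)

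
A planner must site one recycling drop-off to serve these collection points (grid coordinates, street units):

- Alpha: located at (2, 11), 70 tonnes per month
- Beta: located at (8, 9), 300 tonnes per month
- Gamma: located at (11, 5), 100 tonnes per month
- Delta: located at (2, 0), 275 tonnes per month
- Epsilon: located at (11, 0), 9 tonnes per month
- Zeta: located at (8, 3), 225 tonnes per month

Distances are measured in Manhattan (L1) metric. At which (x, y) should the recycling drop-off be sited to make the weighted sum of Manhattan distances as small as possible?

Manhattan distance separates: Σwᵢ(|x−xᵢ|+|y−yᵢ|) = Σwᵢ|x−xᵢ| + Σwᵢ|y−yᵢ|, so x and y are optimised independently as 1-D weighted medians.
Total weight W = 979; half = 489.5.
x-coordinate, sorted with cumulative weight:
  x=2 (Alpha, w=70) cum 70
  x=2 (Delta, w=275) cum 345
  x=8 (Beta, w=300) cum 645  ← median
  x=8 (Zeta, w=225) cum 870
  x=11 (Gamma, w=100) cum 970
  x=11 (Epsilon, w=9) cum 979
⇒ x* = 8
y-coordinate, sorted with cumulative weight:
  y=0 (Delta, w=275) cum 275
  y=0 (Epsilon, w=9) cum 284
  y=3 (Zeta, w=225) cum 509  ← median
  y=5 (Gamma, w=100) cum 609
  y=9 (Beta, w=300) cum 909
  y=11 (Alpha, w=70) cum 979
⇒ y* = 3

(8, 3)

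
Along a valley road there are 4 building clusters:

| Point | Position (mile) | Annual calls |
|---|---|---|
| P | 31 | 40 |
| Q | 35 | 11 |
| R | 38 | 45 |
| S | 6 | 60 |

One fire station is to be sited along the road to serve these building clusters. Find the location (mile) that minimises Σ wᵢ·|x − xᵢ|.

x = 31

For a sum of weighted absolute distances on a line, the optimum is the weighted median (not the mean). Total weight W = 156; half-weight = 78.
Sort by position and accumulate weight:
  mile 6 (S, w=60) → cum 60
  mile 31 (P, w=40) → cum 100  ≥ 78 → median here
  mile 35 (Q, w=11) → cum 111
  mile 38 (R, w=45) → cum 156
Optimal location: mile 31.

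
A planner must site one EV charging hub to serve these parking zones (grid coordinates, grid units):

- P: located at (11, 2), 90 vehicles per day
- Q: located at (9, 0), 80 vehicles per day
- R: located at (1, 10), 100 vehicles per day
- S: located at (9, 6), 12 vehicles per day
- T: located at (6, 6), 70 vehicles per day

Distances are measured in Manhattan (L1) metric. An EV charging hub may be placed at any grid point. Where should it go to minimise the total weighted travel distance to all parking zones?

Manhattan distance separates: Σwᵢ(|x−xᵢ|+|y−yᵢ|) = Σwᵢ|x−xᵢ| + Σwᵢ|y−yᵢ|, so x and y are optimised independently as 1-D weighted medians.
Total weight W = 352; half = 176.
x-coordinate, sorted with cumulative weight:
  x=1 (R, w=100) cum 100
  x=6 (T, w=70) cum 170
  x=9 (Q, w=80) cum 250  ← median
  x=9 (S, w=12) cum 262
  x=11 (P, w=90) cum 352
⇒ x* = 9
y-coordinate, sorted with cumulative weight:
  y=0 (Q, w=80) cum 80
  y=2 (P, w=90) cum 170
  y=6 (S, w=12) cum 182  ← median
  y=6 (T, w=70) cum 252
  y=10 (R, w=100) cum 352
⇒ y* = 6

(9, 6)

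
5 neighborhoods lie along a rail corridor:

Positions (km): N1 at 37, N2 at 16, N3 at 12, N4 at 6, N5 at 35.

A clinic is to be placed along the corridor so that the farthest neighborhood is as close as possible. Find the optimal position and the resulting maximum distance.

The 1-center on a line is the midpoint of the two extreme points: leftmost at 6, rightmost at 37.
Optimal location = (6 + 37)/2 = 21.5; maximum distance = (37 − 6)/2 = 15.5.

location 21.5, max distance 15.5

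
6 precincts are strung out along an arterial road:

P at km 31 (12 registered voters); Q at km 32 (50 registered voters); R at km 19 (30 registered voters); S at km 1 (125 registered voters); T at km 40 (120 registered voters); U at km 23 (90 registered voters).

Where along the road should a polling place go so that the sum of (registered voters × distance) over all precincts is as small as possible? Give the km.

x = 23

For a sum of weighted absolute distances on a line, the optimum is the weighted median (not the mean). Total weight W = 427; half-weight = 213.5.
Sort by position and accumulate weight:
  km 1 (S, w=125) → cum 125
  km 19 (R, w=30) → cum 155
  km 23 (U, w=90) → cum 245  ≥ 213.5 → median here
  km 31 (P, w=12) → cum 257
  km 32 (Q, w=50) → cum 307
  km 40 (T, w=120) → cum 427
Optimal location: km 23.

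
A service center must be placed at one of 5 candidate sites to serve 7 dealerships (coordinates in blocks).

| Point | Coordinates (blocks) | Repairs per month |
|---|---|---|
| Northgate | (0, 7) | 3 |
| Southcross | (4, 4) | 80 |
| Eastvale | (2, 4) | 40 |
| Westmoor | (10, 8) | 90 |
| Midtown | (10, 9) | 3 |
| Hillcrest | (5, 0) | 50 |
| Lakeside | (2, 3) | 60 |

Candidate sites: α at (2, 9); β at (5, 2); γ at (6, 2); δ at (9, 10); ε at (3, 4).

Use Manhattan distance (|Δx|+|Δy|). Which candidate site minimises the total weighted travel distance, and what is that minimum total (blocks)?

Total weighted distance at each candidate:
  α (2, 9): total = 2566
  β (5, 2): total = 1836
  γ (6, 2): total = 1976
  δ (9, 10): total = 3252
  ε (3, 4): total = 1584
Minimum is at ε with total 1584 blocks.

ε, total 1584 blocks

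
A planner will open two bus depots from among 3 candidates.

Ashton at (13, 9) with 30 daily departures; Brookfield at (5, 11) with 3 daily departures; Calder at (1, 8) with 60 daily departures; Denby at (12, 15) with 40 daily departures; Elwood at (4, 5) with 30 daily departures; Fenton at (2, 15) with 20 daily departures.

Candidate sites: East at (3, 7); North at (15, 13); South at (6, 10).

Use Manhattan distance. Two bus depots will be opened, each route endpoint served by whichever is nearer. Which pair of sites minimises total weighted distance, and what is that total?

Evaluate every pair (each demand assigned to the nearer of the two):
  {East, North}: total = 848
  {East, South}: total = 1136
  {North, South}: total = 1196
Best pair: {East, North} with total 848.

{East, North}, total 848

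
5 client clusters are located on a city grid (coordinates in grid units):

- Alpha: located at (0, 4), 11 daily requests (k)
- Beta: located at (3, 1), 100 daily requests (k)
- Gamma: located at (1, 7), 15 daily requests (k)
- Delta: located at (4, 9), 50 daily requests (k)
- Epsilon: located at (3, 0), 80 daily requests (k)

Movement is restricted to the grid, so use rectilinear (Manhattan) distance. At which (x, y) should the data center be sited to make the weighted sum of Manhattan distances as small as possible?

Manhattan distance separates: Σwᵢ(|x−xᵢ|+|y−yᵢ|) = Σwᵢ|x−xᵢ| + Σwᵢ|y−yᵢ|, so x and y are optimised independently as 1-D weighted medians.
Total weight W = 256; half = 128.
x-coordinate, sorted with cumulative weight:
  x=0 (Alpha, w=11) cum 11
  x=1 (Gamma, w=15) cum 26
  x=3 (Beta, w=100) cum 126
  x=3 (Epsilon, w=80) cum 206  ← median
  x=4 (Delta, w=50) cum 256
⇒ x* = 3
y-coordinate, sorted with cumulative weight:
  y=0 (Epsilon, w=80) cum 80
  y=1 (Beta, w=100) cum 180  ← median
  y=4 (Alpha, w=11) cum 191
  y=7 (Gamma, w=15) cum 206
  y=9 (Delta, w=50) cum 256
⇒ y* = 1

(3, 1)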